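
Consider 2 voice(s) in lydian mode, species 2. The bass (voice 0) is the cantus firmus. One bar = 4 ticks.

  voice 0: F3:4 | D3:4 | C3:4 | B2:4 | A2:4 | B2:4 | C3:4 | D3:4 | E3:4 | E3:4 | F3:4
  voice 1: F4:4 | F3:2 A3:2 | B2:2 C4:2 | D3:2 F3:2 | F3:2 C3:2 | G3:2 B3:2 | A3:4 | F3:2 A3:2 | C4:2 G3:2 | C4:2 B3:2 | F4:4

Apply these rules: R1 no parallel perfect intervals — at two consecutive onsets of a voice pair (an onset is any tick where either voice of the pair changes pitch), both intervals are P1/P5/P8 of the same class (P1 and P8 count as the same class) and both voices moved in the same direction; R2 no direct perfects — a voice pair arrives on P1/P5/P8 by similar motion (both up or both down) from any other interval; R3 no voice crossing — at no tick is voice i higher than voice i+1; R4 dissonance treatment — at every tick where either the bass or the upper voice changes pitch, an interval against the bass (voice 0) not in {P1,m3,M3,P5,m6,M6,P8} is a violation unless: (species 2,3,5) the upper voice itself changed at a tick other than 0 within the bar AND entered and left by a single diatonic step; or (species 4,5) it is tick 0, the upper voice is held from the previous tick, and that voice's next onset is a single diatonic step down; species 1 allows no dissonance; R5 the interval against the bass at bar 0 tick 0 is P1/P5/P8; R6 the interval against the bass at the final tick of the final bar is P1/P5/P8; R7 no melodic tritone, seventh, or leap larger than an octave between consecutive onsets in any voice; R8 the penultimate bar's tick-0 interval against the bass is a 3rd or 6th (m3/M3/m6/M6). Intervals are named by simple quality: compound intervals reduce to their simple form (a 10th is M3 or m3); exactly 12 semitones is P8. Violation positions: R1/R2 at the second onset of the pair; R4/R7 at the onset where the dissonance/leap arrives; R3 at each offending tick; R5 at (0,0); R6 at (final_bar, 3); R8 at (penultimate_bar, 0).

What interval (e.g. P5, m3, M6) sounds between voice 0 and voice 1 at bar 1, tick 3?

voice 0=D3 voice 1=A3 -> P5

P5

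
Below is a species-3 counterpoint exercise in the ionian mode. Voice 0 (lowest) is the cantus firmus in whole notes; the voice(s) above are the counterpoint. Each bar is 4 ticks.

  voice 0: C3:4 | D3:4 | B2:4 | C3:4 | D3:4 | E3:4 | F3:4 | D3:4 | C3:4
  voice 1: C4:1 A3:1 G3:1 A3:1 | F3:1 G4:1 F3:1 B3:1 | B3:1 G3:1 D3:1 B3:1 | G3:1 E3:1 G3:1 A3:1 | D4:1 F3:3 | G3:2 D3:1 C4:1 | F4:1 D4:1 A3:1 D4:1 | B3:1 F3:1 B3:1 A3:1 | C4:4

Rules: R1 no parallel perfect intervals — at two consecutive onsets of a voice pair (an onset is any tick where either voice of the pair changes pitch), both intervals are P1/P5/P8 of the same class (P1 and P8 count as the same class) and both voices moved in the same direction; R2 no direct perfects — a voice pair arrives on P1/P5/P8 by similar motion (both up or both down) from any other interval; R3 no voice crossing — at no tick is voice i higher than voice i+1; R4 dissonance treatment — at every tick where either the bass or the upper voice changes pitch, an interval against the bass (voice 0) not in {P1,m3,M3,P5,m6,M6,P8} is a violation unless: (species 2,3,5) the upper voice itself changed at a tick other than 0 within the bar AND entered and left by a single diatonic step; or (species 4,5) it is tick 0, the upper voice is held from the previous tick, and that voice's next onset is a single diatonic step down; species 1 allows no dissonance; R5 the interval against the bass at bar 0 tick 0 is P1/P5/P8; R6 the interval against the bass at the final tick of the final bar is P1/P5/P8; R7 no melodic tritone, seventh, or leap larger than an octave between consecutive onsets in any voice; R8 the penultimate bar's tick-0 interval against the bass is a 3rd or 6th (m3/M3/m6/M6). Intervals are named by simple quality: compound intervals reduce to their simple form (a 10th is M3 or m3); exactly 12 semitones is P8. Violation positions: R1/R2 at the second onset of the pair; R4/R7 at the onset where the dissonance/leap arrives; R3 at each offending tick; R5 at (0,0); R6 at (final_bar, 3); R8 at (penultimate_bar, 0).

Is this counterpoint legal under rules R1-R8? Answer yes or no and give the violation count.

bar 0: v0=C3 v1=C4 (P8)
bar 1: v0=D3 v1=F3 (m3)
bar 2: v0=B2 v1=B3 (P8)
bar 3: v0=C3 v1=G3 (P5)
bar 4: v0=D3 v1=D4 (P8)
bar 5: v0=E3 v1=G3 (m3)
bar 6: v0=F3 v1=F4 (P8)
bar 7: v0=D3 v1=B3 (M6)
bar 8: v0=C3 v1=C4 (P8)
  R4 @ bar1.1: D3/G4 P4 untreated
  R7 @ bar1.1: F3->G4 leap 14st
  R7 @ bar1.2: G4->F3 leap 14st
  R7 @ bar1.3: F3->B3 leap 6st
  R2 @ bar4.0: C3/A3 M6 -> D3/D4 P8 similar
  R3 @ bar5.2: E3 above D3
  R4 @ bar5.2: E3/D3 M2 untreated
  R7 @ bar5.3: D3->C4 leap 10st
  R2 @ bar6.0: E3/C4 m6 -> F3/F4 P8 similar
  R7 @ bar7.1: B3->F3 leap 6st
  R7 @ bar7.2: F3->B3 leap 6st

No (11 violations)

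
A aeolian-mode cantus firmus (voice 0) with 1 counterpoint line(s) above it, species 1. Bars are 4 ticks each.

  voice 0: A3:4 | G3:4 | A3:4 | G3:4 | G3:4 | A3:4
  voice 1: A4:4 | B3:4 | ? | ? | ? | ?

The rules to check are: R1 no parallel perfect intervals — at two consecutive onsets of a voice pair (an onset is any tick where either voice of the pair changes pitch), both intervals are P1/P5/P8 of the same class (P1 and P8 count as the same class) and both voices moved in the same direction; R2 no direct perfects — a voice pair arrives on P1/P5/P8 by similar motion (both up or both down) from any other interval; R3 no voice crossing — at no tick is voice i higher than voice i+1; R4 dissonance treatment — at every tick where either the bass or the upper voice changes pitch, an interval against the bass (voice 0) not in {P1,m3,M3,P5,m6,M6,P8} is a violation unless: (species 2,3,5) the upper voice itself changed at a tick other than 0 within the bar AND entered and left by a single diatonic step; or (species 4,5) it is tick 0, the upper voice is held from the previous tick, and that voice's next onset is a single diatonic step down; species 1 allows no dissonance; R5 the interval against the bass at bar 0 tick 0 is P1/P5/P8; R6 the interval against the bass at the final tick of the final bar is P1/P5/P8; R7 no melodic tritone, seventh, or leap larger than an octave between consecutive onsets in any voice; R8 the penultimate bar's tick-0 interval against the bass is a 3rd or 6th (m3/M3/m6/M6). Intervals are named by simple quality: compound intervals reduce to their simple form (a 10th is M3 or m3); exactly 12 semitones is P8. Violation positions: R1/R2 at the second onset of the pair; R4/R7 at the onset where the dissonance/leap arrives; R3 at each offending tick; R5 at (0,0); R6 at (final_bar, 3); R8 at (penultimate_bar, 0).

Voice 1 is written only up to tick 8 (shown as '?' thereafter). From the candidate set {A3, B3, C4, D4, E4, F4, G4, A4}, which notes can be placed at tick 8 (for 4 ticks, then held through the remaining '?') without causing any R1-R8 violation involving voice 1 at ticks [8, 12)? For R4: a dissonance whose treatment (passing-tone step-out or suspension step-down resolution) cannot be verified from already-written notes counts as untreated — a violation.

{A3, C4}

A3: legal
B3: violates R4
C4: legal
D4: violates R4
E4: violates R2
F4: violates R7
G4: violates R4
A4: violates R2,R7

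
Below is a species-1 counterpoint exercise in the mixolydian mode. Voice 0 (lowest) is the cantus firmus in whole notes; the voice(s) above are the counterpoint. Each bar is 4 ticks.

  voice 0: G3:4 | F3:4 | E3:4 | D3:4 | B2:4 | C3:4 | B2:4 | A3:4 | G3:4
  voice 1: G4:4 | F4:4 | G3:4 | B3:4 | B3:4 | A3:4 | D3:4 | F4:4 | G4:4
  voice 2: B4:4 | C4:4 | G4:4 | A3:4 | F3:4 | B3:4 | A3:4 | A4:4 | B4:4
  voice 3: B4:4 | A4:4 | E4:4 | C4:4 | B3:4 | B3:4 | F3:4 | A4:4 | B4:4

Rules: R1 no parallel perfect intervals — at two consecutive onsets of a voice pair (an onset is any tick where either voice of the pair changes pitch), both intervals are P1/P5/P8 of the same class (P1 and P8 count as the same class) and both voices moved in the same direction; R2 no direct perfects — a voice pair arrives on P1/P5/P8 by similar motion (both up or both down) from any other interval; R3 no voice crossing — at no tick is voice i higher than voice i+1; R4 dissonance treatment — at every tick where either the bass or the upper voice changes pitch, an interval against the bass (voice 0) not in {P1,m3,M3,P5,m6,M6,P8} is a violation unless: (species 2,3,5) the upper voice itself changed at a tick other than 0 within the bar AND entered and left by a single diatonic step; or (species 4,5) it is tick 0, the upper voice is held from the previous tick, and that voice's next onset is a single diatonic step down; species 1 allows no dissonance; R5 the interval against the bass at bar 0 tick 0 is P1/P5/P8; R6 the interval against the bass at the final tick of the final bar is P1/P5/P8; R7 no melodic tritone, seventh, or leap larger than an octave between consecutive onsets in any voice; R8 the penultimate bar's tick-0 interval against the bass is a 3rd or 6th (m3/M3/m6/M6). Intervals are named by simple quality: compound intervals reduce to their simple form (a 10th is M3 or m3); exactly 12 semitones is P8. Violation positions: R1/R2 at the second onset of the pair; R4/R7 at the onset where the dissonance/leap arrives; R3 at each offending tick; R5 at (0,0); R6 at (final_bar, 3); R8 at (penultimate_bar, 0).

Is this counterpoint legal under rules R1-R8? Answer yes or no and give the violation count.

No (50 violations)

bar 0: v0=G3 v1=G4 v2=B4 v3=B4 (M3)
bar 1: v0=F3 v1=F4 v2=C4 v3=A4 (M3)
bar 2: v0=E3 v1=G3 v2=G4 v3=E4 (P8)
bar 3: v0=D3 v1=B3 v2=A3 v3=C4 (m7)
bar 4: v0=B2 v1=B3 v2=F3 v3=B3 (P8)
bar 5: v0=C3 v1=A3 v2=B3 v3=B3 (M7)
bar 6: v0=B2 v1=D3 v2=A3 v3=F3 (TT)
bar 7: v0=A3 v1=F4 v2=A4 v3=A4 (P8)
bar 8: v0=G3 v1=G4 v2=B4 v3=B4 (M3)
  R5 @ bar0.0: opens on M3
  R5 @ bar0.0: opens on M3
  R1 @ bar1.0: G3/G4 P8 -> F3/F4 P8 similar
  R2 @ bar1.0: G3/B4 M3 -> F3/C4 P5 similar
  R3 @ bar1.0: F4 above C4
  R7 @ bar1.0: B4->C4 leap 11st
  R3 @ bar1.1: F4 above C4
  R3 @ bar1.2: F4 above C4
  R3 @ bar1.3: F4 above C4
  R2 @ bar2.0: F3/A4 M3 -> E3/E4 P8 similar
  R3 @ bar2.0: G4 above E4
  R7 @ bar2.0: F4->G3 leap 10st
  R3 @ bar2.1: G4 above E4
  R3 @ bar2.2: G4 above E4
  R3 @ bar2.3: G4 above E4
  R2 @ bar3.0: E3/G4 m3 -> D3/A3 P5 similar
  R3 @ bar3.0: B3 above A3
  R4 @ bar3.0: D3/C4 m7 untreated
  R7 @ bar3.0: G4->A3 leap 10st
  R3 @ bar3.1: B3 above A3
  R3 @ bar3.2: B3 above A3
  R3 @ bar3.3: B3 above A3
  R2 @ bar4.0: D3/C4 m7 -> B2/B3 P8 similar
  R3 @ bar4.0: B3 above F3
  R4 @ bar4.0: B2/F3 TT untreated
  R3 @ bar4.1: B3 above F3
  R3 @ bar4.2: B3 above F3
  R3 @ bar4.3: B3 above F3
  R4 @ bar5.0: C3/B3 M7 untreated
  R4 @ bar5.0: C3/B3 M7 untreated
  R7 @ bar5.0: F3->B3 leap 6st
  R2 @ bar6.0: A3/B3 M2 -> D3/A3 P5 similar
  R3 @ bar6.0: A3 above F3
  R4 @ bar6.0: B2/A3 m7 untreated
  R4 @ bar6.0: B2/F3 TT untreated
  R7 @ bar6.0: B3->F3 leap 6st
  R3 @ bar6.1: A3 above F3
  R3 @ bar6.2: A3 above F3
  R3 @ bar6.3: A3 above F3
  R2 @ bar7.0: B2/A3 m7 -> A3/A4 P8 similar
  R2 @ bar7.0: B2/F3 TT -> A3/A4 P8 similar
  R2 @ bar7.0: A3/F3 M3 -> A4/A4 P1 similar
  R7 @ bar7.0: B2->A3 leap 10st
  R7 @ bar7.0: D3->F4 leap 15st
  R7 @ bar7.0: F3->A4 leap 16st
  R8 @ bar7.0: penult P8 not 3rd/6th
  R8 @ bar7.0: penult P8 not 3rd/6th
  R1 @ bar8.0: A4/A4 P1 -> B4/B4 P1 similar
  R6 @ bar8.3: closes on M3
  R6 @ bar8.3: closes on M3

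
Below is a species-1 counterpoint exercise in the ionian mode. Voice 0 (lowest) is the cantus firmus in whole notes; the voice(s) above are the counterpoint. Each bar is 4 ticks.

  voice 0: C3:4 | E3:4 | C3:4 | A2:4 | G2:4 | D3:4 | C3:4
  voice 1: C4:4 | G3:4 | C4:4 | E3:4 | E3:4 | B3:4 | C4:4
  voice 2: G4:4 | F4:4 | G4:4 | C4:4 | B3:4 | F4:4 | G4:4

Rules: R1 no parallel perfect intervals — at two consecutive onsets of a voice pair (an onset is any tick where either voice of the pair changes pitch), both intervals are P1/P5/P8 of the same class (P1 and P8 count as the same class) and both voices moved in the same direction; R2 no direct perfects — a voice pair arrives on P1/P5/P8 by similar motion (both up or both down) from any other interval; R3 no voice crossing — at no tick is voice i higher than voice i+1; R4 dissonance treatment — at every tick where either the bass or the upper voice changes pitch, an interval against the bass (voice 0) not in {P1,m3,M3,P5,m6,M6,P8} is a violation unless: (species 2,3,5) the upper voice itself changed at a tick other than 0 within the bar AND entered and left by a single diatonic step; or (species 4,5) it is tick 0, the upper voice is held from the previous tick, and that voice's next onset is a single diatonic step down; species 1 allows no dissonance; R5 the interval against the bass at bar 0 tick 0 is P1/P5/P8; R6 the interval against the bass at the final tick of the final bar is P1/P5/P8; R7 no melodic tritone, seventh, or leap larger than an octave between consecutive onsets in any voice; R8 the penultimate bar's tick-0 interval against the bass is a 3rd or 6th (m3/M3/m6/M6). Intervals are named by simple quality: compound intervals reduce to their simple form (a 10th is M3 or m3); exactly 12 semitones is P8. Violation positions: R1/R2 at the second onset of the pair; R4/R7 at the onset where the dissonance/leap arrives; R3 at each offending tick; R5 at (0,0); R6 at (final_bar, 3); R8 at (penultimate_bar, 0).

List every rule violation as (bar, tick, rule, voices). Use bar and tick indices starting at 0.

(1, 0, R4, (0, 2))
(2, 0, R2, (1, 2))
(3, 0, R2, (0, 1))
(5, 0, R7, (2,))
(6, 0, R2, (1, 2))

bar 0: v0=C3 v1=C4 v2=G4 downbeat P5
bar 1: v0=E3 v1=G3 v2=F4 downbeat m2
bar 2: v0=C3 v1=C4 v2=G4 downbeat P5
bar 3: v0=A2 v1=E3 v2=C4 downbeat m3
bar 4: v0=G2 v1=E3 v2=B3 downbeat M3
bar 5: v0=D3 v1=B3 v2=F4 downbeat m3
bar 6: v0=C3 v1=C4 v2=G4 downbeat P5
  -> R4 @ bar 1 tick 0 v(0, 2): E3/F4 m2 untreated
  -> R2 @ bar 2 tick 0 v(1, 2): G3/F4 m7 -> C4/G4 P5 similar
  -> R2 @ bar 3 tick 0 v(0, 1): C3/C4 P8 -> A2/E3 P5 similar
  -> R7 @ bar 5 tick 0 v(2,): B3->F4 leap 6st
  -> R2 @ bar 6 tick 0 v(1, 2): B3/F4 TT -> C4/G4 P5 similar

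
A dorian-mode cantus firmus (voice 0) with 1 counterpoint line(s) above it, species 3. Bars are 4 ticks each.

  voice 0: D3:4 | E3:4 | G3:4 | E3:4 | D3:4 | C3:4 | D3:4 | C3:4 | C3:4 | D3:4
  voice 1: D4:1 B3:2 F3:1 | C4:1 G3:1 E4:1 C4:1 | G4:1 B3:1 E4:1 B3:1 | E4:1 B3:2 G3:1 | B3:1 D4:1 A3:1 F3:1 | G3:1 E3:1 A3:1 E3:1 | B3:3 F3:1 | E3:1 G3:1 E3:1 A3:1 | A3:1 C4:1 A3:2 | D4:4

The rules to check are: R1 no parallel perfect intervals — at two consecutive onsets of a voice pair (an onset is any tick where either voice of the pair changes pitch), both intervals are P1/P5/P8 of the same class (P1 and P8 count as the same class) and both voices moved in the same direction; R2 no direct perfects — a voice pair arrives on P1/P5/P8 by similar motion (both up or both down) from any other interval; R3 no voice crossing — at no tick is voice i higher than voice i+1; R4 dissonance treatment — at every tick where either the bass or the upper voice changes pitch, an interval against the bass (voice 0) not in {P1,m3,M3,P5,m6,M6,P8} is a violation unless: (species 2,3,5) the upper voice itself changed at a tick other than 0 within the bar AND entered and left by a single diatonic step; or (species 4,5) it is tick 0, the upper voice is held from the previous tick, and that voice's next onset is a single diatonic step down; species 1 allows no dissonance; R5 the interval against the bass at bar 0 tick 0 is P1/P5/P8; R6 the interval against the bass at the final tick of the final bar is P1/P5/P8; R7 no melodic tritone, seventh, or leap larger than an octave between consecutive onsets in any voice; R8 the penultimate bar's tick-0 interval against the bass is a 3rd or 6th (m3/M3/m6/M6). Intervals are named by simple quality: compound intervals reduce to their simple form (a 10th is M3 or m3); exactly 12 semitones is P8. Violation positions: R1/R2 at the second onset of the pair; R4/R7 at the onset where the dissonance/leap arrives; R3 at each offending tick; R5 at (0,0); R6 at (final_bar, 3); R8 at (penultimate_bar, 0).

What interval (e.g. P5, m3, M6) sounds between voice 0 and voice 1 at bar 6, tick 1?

voice 0=D3 voice 1=B3 -> M6

M6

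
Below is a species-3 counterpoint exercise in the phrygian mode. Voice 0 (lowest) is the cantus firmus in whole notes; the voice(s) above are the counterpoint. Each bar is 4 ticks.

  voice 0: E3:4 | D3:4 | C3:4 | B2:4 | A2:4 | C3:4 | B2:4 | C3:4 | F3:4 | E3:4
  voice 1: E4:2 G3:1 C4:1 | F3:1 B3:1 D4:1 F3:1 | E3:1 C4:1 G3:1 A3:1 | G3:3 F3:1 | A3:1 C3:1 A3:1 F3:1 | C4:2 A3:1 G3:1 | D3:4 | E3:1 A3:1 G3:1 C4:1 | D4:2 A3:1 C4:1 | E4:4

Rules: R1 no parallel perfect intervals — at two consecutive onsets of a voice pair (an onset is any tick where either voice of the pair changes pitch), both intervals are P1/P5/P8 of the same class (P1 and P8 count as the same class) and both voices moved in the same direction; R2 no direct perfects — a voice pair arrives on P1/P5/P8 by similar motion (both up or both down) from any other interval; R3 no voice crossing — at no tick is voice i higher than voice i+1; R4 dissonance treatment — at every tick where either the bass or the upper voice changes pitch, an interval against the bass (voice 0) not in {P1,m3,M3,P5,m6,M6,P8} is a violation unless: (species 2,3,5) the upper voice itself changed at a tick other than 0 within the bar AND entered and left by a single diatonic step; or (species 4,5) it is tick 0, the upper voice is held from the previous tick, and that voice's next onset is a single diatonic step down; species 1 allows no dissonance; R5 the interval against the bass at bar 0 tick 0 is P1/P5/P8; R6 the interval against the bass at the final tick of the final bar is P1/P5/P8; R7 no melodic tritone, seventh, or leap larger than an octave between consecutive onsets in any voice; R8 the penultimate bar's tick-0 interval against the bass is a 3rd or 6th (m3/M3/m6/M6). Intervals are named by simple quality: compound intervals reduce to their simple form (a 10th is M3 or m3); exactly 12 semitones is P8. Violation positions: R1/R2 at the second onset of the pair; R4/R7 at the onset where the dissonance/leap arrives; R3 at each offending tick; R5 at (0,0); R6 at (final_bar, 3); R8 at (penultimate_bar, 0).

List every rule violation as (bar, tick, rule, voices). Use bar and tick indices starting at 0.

bar 0: v0=E3 v1=E4 downbeat P8
bar 1: v0=D3 v1=F3 downbeat m3
bar 2: v0=C3 v1=E3 downbeat M3
bar 3: v0=B2 v1=G3 downbeat m6
bar 4: v0=A2 v1=A3 downbeat P8
bar 5: v0=C3 v1=C4 downbeat P8
bar 6: v0=B2 v1=D3 downbeat m3
bar 7: v0=C3 v1=E3 downbeat M3
bar 8: v0=F3 v1=D4 downbeat M6
bar 9: v0=E3 v1=E4 downbeat P8
  -> R7 @ bar 1 tick 1 v(1,): F3->B3 leap 6st
  -> R4 @ bar 3 tick 3 v(0, 1): B2/F3 TT untreated
  -> R2 @ bar 5 tick 0 v(0, 1): A2/F3 m6 -> C3/C4 P8 similar

(1, 1, R7, (1,))
(3, 3, R4, (0, 1))
(5, 0, R2, (0, 1))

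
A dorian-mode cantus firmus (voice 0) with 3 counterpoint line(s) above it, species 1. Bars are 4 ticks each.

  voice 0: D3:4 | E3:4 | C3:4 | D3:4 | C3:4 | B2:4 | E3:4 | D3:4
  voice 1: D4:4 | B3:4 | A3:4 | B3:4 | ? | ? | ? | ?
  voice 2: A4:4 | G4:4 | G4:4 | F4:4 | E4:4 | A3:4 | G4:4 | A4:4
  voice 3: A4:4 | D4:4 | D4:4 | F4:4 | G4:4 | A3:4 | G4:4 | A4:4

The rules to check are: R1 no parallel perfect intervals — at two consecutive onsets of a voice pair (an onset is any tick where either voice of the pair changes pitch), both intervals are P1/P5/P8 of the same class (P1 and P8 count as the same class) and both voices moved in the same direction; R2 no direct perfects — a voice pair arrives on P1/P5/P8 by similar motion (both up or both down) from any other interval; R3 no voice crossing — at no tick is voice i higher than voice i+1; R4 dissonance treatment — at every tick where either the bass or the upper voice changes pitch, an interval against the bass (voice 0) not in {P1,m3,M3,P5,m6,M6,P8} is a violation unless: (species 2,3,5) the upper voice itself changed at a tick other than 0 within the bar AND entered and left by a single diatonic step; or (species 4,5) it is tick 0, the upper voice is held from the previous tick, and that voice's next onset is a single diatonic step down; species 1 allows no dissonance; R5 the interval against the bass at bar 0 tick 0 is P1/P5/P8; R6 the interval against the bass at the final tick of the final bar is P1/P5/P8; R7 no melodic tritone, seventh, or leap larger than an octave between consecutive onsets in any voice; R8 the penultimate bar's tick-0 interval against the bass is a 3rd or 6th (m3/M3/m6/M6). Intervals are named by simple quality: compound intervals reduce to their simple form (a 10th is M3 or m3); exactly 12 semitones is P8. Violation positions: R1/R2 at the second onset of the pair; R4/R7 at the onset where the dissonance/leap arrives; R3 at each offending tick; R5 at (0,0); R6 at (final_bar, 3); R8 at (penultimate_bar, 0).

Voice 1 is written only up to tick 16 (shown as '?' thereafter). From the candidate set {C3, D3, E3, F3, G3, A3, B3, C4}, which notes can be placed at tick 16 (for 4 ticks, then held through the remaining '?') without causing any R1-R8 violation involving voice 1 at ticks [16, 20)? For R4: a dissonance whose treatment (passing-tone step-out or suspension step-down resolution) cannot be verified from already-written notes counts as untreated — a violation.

C3: violates R2,R7
D3: violates R4
E3: violates R2
F3: violates R4,R7
G3: violates R2
A3: violates R2
B3: violates R4
C4: violates R2

{}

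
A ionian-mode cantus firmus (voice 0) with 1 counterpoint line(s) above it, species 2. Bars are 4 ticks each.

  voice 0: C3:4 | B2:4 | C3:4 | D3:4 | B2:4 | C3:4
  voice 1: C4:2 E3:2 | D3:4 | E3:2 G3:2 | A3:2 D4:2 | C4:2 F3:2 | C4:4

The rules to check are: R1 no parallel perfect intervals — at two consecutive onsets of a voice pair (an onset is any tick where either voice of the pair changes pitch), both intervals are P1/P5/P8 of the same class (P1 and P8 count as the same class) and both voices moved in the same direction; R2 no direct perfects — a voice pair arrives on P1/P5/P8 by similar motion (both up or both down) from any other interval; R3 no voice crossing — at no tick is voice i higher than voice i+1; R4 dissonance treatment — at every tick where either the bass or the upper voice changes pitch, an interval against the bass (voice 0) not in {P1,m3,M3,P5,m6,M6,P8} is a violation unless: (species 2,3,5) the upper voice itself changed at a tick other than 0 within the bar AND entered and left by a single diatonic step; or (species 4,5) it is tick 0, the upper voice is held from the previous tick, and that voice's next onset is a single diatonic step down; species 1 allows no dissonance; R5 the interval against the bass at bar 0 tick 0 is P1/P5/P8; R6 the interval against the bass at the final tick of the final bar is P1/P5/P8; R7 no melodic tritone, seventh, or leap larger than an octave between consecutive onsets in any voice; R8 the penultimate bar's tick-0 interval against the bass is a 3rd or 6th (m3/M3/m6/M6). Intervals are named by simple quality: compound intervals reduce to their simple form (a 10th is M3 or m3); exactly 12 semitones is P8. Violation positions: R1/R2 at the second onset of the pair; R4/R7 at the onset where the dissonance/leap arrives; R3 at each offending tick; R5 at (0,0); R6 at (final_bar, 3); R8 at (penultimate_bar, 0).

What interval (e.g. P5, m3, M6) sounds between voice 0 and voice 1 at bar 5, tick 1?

voice 0=C3 voice 1=C4 -> P8

P8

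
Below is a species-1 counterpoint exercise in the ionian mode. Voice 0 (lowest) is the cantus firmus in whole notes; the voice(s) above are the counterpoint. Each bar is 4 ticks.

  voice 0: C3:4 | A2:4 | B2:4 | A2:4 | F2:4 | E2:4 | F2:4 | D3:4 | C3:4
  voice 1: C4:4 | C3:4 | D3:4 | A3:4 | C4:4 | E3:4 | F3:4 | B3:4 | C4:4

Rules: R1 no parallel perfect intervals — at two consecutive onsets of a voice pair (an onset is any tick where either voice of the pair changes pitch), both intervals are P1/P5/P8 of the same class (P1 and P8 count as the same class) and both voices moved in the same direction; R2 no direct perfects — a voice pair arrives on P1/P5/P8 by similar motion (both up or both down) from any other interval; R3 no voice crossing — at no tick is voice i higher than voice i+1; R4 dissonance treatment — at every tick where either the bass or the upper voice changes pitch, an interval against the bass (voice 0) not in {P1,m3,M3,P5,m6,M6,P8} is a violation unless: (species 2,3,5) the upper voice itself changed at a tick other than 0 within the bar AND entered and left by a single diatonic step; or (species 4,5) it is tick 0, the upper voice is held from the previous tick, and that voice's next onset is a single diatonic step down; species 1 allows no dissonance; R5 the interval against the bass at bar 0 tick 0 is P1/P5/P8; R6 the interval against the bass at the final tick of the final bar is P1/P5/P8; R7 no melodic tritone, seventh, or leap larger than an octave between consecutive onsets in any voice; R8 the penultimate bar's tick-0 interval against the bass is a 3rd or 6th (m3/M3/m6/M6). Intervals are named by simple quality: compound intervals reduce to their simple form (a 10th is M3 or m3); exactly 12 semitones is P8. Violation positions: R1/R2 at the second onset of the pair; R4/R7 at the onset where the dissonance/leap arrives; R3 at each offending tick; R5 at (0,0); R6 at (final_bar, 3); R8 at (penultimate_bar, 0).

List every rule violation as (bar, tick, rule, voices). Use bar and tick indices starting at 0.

(5, 0, R2, (0, 1))
(6, 0, R1, (0, 1))
(7, 0, R7, (1,))

bar 0: v0=C3 v1=C4 downbeat P8
bar 1: v0=A2 v1=C3 downbeat m3
bar 2: v0=B2 v1=D3 downbeat m3
bar 3: v0=A2 v1=A3 downbeat P8
bar 4: v0=F2 v1=C4 downbeat P5
bar 5: v0=E2 v1=E3 downbeat P8
bar 6: v0=F2 v1=F3 downbeat P8
bar 7: v0=D3 v1=B3 downbeat M6
bar 8: v0=C3 v1=C4 downbeat P8
  -> R2 @ bar 5 tick 0 v(0, 1): F2/C4 P5 -> E2/E3 P8 similar
  -> R1 @ bar 6 tick 0 v(0, 1): E2/E3 P8 -> F2/F3 P8 similar
  -> R7 @ bar 7 tick 0 v(1,): F3->B3 leap 6st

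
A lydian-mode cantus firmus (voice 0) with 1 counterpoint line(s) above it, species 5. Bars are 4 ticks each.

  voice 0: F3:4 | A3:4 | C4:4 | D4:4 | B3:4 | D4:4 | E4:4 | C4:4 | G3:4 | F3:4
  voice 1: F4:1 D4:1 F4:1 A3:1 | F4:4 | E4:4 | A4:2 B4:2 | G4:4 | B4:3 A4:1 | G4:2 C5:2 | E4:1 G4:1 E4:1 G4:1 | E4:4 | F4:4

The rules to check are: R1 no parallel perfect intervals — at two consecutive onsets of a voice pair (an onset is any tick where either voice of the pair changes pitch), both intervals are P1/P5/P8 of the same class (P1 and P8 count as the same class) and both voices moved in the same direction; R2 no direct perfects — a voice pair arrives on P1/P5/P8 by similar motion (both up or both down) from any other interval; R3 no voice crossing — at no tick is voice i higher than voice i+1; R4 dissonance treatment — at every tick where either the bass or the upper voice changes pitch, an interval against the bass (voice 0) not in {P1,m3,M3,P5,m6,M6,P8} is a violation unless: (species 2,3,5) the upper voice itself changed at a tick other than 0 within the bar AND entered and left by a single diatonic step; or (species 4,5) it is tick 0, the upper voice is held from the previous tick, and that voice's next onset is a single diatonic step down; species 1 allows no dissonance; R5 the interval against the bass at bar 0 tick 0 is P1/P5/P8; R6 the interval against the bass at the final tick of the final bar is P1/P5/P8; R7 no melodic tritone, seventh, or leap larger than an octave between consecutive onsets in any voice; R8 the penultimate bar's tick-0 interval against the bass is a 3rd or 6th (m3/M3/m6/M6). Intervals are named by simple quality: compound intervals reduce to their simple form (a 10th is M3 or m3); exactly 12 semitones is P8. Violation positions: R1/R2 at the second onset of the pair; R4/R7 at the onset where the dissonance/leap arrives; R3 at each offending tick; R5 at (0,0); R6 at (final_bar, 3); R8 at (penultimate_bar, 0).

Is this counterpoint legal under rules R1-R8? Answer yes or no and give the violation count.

bar 0: v0=F3 v1=F4 (P8)
bar 1: v0=A3 v1=F4 (m6)
bar 2: v0=C4 v1=E4 (M3)
bar 3: v0=D4 v1=A4 (P5)
bar 4: v0=B3 v1=G4 (m6)
bar 5: v0=D4 v1=B4 (M6)
bar 6: v0=E4 v1=G4 (m3)
bar 7: v0=C4 v1=E4 (M3)
bar 8: v0=G3 v1=E4 (M6)
bar 9: v0=F3 v1=F4 (P8)
  R2 @ bar3.0: C4/E4 M3 -> D4/A4 P5 similar

No (1 violations)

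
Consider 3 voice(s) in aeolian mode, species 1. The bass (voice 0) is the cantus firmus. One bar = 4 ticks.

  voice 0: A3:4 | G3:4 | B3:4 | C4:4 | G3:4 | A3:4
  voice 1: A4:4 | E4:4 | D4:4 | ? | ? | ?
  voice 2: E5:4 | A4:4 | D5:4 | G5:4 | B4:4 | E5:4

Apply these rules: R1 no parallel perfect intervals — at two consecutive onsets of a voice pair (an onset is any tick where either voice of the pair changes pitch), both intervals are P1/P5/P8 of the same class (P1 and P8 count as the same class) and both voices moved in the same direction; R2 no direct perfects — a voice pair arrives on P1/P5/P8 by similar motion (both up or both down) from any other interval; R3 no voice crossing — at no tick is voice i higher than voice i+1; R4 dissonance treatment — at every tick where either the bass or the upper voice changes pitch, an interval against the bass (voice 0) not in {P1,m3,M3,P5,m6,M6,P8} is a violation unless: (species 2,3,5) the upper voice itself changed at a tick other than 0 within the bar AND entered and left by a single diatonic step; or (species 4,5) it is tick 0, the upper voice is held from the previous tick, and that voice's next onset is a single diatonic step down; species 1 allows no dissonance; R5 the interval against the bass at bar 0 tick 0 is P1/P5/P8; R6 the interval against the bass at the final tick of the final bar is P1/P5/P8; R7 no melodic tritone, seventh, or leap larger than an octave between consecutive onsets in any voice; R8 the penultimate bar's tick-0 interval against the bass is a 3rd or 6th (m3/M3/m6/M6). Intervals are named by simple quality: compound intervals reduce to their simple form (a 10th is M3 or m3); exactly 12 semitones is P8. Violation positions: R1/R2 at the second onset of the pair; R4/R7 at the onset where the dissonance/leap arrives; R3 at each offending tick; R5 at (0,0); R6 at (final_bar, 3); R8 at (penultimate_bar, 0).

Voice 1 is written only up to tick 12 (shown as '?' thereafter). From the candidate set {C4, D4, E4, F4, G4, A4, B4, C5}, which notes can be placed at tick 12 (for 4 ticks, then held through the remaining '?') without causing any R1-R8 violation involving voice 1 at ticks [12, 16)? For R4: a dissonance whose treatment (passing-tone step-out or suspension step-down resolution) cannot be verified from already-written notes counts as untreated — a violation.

C4: legal
D4: violates R4
E4: legal
F4: violates R4
G4: violates R1,R2
A4: legal
B4: violates R4
C5: violates R2,R7

{A4, C4, E4}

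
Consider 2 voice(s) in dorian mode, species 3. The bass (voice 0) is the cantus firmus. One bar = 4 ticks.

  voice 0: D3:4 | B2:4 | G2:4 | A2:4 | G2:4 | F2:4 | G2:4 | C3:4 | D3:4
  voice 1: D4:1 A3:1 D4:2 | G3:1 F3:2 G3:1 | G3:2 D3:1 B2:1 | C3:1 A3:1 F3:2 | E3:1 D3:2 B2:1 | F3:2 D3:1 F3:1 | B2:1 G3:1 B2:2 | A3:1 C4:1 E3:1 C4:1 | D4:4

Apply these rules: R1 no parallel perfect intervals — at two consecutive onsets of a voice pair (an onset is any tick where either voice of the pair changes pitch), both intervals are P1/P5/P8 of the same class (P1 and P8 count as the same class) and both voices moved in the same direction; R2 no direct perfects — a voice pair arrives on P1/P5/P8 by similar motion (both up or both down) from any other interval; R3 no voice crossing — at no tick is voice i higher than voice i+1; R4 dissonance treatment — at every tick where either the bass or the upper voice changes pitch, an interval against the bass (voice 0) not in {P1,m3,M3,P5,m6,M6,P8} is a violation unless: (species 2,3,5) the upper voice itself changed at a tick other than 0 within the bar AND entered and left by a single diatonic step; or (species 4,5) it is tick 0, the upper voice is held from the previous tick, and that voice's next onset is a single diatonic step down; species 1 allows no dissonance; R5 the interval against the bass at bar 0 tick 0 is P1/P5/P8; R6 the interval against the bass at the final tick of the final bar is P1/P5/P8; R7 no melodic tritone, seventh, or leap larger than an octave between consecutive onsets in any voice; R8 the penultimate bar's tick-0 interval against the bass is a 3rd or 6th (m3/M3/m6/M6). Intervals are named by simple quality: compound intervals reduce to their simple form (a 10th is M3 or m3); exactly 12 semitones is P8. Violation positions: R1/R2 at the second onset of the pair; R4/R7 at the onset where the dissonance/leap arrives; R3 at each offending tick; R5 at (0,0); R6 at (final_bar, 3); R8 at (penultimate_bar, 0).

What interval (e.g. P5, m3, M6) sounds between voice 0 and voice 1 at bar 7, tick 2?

M3

voice 0=C3 voice 1=E3 -> M3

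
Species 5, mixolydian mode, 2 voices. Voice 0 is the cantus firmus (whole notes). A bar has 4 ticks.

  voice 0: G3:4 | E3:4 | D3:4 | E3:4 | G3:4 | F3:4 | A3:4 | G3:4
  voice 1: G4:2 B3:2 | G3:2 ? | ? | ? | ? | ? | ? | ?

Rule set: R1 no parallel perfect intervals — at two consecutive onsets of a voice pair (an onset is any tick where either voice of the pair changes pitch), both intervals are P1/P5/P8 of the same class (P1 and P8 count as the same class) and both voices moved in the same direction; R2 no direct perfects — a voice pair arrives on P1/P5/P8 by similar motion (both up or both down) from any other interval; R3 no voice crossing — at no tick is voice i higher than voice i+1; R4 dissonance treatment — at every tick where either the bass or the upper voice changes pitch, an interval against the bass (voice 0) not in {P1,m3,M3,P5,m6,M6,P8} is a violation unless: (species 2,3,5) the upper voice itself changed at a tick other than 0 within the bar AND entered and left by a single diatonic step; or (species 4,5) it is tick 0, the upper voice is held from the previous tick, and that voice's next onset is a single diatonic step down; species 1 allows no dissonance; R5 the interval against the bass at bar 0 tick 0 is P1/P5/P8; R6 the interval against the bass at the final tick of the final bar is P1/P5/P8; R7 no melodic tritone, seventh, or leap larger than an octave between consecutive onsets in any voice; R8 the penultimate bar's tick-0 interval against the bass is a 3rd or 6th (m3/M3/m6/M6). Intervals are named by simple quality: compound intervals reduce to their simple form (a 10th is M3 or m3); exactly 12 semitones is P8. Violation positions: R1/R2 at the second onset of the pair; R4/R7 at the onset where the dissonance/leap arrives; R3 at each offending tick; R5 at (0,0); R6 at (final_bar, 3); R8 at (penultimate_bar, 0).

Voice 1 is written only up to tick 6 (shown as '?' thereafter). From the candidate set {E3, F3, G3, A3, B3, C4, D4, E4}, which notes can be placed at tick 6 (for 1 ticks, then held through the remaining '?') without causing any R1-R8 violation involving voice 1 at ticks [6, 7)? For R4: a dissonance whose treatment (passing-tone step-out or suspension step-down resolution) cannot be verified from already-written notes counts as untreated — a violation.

E3: legal
F3: violates R4
G3: legal
A3: violates R4
B3: legal
C4: legal
D4: violates R4
E4: legal

{B3, C4, E3, E4, G3}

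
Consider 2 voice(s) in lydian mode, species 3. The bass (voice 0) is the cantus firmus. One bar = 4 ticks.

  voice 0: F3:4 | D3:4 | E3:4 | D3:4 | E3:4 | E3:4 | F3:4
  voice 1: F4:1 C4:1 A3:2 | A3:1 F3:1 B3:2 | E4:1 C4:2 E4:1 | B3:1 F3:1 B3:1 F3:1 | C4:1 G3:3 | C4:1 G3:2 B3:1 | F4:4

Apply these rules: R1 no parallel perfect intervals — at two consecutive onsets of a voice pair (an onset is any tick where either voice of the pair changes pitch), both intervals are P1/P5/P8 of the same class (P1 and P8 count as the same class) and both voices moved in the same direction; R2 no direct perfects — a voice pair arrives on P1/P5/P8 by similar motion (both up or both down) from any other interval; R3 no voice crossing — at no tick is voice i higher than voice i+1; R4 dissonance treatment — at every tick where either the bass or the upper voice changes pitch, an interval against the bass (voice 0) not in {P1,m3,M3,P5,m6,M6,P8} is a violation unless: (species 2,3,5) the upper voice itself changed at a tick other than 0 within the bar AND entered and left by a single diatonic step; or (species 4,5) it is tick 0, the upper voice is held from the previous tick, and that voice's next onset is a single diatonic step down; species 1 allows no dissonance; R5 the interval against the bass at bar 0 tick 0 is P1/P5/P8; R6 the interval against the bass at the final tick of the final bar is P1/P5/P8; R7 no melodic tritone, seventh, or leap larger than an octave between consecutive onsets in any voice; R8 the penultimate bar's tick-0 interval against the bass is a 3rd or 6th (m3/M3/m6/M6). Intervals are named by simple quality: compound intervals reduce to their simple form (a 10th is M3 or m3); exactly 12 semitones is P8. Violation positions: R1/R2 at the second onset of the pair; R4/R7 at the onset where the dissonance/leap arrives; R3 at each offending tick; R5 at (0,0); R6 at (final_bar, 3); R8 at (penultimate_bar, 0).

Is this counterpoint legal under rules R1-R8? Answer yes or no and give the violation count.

No (7 violations)

bar 0: v0=F3 v1=F4 (P8)
bar 1: v0=D3 v1=A3 (P5)
bar 2: v0=E3 v1=E4 (P8)
bar 3: v0=D3 v1=B3 (M6)
bar 4: v0=E3 v1=C4 (m6)
bar 5: v0=E3 v1=C4 (m6)
bar 6: v0=F3 v1=F4 (P8)
  R7 @ bar1.2: F3->B3 leap 6st
  R2 @ bar2.0: D3/B3 M6 -> E3/E4 P8 similar
  R7 @ bar3.1: B3->F3 leap 6st
  R7 @ bar3.2: F3->B3 leap 6st
  R7 @ bar3.3: B3->F3 leap 6st
  R2 @ bar6.0: E3/B3 P5 -> F3/F4 P8 similar
  R7 @ bar6.0: B3->F4 leap 6st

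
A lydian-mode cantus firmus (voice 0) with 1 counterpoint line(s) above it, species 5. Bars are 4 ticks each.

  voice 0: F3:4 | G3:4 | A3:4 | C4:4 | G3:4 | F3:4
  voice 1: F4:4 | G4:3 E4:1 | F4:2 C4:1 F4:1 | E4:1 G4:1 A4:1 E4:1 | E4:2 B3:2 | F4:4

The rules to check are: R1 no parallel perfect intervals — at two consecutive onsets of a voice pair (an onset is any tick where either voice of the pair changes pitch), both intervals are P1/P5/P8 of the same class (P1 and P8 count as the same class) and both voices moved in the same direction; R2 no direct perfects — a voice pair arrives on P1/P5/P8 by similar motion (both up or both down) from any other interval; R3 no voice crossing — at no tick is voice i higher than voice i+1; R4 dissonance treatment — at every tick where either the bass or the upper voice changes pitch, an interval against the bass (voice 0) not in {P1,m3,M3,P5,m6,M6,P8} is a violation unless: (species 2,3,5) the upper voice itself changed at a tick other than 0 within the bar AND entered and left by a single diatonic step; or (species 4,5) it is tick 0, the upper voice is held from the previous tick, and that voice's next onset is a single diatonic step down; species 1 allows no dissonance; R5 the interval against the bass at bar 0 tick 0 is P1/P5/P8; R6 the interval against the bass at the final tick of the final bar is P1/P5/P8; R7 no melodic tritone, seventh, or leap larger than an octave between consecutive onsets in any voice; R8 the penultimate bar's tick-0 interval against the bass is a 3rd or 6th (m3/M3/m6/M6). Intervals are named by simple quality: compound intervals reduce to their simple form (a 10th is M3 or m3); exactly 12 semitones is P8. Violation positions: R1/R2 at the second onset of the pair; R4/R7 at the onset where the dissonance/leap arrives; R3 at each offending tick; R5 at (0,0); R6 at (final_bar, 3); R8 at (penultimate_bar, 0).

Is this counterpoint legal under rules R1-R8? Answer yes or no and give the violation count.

bar 0: v0=F3 v1=F4 (P8)
bar 1: v0=G3 v1=G4 (P8)
bar 2: v0=A3 v1=F4 (m6)
bar 3: v0=C4 v1=E4 (M3)
bar 4: v0=G3 v1=E4 (M6)
bar 5: v0=F3 v1=F4 (P8)
  R1 @ bar1.0: F3/F4 P8 -> G3/G4 P8 similar
  R7 @ bar5.0: B3->F4 leap 6st

No (2 violations)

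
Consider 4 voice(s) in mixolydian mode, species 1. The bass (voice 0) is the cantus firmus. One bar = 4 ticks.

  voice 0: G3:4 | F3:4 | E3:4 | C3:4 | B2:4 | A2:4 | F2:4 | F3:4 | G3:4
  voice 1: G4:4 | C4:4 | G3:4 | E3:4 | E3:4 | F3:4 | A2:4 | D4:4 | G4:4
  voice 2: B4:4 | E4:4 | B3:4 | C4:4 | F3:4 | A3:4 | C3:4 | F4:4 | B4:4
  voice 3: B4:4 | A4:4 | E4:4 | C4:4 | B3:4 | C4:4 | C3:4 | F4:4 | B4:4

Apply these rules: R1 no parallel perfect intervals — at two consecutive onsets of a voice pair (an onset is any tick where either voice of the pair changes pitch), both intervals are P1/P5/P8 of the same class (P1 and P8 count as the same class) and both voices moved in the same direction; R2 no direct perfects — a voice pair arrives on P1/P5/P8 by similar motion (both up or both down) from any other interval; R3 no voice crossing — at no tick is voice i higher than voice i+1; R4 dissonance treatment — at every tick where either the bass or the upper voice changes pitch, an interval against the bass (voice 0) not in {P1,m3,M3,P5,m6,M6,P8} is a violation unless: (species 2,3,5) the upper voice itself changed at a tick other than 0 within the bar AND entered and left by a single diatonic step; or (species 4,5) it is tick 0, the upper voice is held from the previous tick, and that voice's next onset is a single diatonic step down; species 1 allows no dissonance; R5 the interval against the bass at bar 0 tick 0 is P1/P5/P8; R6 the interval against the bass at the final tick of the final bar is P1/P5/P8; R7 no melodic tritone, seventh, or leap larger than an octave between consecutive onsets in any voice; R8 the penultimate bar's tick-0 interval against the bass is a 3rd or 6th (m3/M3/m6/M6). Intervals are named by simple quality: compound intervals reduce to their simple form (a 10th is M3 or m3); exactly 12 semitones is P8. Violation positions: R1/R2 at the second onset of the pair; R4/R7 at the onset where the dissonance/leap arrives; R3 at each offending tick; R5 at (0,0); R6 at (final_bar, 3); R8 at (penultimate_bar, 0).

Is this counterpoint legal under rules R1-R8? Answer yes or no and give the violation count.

bar 0: v0=G3 v1=G4 v2=B4 v3=B4 (M3)
bar 1: v0=F3 v1=C4 v2=E4 v3=A4 (M3)
bar 2: v0=E3 v1=G3 v2=B3 v3=E4 (P8)
bar 3: v0=C3 v1=E3 v2=C4 v3=C4 (P8)
bar 4: v0=B2 v1=E3 v2=F3 v3=B3 (P8)
bar 5: v0=A2 v1=F3 v2=A3 v3=C4 (m3)
bar 6: v0=F2 v1=A2 v2=C3 v3=C3 (P5)
bar 7: v0=F3 v1=D4 v2=F4 v3=F4 (P8)
bar 8: v0=G3 v1=G4 v2=B4 v3=B4 (M3)
  R5 @ bar0.0: opens on M3
  R5 @ bar0.0: opens on M3
  R2 @ bar1.0: G3/G4 P8 -> F3/C4 P5 similar
  R4 @ bar1.0: F3/E4 M7 untreated
  R2 @ bar2.0: F3/E4 M7 -> E3/B3 P5 similar
  R2 @ bar2.0: F3/A4 M3 -> E3/E4 P8 similar
  R1 @ bar3.0: E3/E4 P8 -> C3/C4 P8 similar
  R1 @ bar4.0: C3/C4 P8 -> B2/B3 P8 similar
  R4 @ bar4.0: B2/E3 P4 untreated
  R4 @ bar4.0: B2/F3 TT untreated
  R1 @ bar5.0: E3/B3 P5 -> F3/C4 P5 similar
  R2 @ bar6.0: A2/A3 P8 -> F2/C3 P5 similar
  R2 @ bar6.0: A2/C4 m3 -> F2/C3 P5 similar
  R2 @ bar6.0: A3/C4 m3 -> C3/C3 P1 similar
  R1 @ bar7.0: C3/C3 P1 -> F4/F4 P1 similar
  R2 @ bar7.0: F2/C3 P5 -> F3/F4 P8 similar
  R2 @ bar7.0: F2/C3 P5 -> F3/F4 P8 similar
  R7 @ bar7.0: A2->D4 leap 17st
  R7 @ bar7.0: C3->F4 leap 17st
  R7 @ bar7.0: C3->F4 leap 17st
  R8 @ bar7.0: penult P8 not 3rd/6th
  R8 @ bar7.0: penult P8 not 3rd/6th
  R1 @ bar8.0: F4/F4 P1 -> B4/B4 P1 similar
  R2 @ bar8.0: F3/D4 M6 -> G3/G4 P8 similar
  R7 @ bar8.0: F4->B4 leap 6st
  R7 @ bar8.0: F4->B4 leap 6st
  R6 @ bar8.3: closes on M3
  R6 @ bar8.3: closes on M3

No (28 violations)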